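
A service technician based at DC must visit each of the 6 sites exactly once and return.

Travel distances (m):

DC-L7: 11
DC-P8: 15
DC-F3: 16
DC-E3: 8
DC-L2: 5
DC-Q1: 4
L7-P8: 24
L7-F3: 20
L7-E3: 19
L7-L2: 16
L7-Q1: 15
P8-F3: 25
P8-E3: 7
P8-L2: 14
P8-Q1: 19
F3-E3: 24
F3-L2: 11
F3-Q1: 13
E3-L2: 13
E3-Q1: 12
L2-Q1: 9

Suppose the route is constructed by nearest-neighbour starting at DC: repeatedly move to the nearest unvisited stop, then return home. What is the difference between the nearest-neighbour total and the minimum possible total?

The nearest-neighbour route is 6 m longer than optimal.

DC: Q1=4, L2=5, E3=8, L7=11, P8=15, F3=16 ⇒ Q1
Q1: L2=9, E3=12, F3=13, L7=15, P8=19 ⇒ L2
L2: F3=11, E3=13, P8=14, L7=16 ⇒ F3
F3: L7=20, E3=24, P8=25 ⇒ L7
L7: E3=19, P8=24 ⇒ E3
E3: P8=7 ⇒ P8
NN route DC → Q1 → L2 → F3 → L7 → E3 → P8 → DC costs 85.
Optimal: DC → L7 → F3 → L2 → P8 → E3 → Q1 → DC costs 79 (by enumerating all 360 distinct tours).
Excess = 85 − 79 = 6.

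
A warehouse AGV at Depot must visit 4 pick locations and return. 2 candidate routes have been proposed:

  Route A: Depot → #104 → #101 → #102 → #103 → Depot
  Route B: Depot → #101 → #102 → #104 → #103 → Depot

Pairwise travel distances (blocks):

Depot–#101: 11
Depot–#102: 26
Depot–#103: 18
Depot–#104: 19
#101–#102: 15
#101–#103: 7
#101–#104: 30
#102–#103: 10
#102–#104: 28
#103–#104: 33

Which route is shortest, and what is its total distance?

92 blocks — Route A is the shortest.

Route A: 19 + 30 + 15 + 10 + 18 = 92
Route B: 11 + 15 + 28 + 33 + 18 = 105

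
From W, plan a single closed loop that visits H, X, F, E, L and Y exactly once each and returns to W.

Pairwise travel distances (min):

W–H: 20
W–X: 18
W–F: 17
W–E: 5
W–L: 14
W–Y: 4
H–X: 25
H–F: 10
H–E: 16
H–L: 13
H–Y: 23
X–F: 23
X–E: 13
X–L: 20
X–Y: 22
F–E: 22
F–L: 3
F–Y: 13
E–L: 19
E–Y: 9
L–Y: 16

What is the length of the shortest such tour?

There are 360 distinct closed tours to check (reversals are equivalent).
W→H→X→F→E→L→Y→W: 20+25+23+22+19+16+4 = 129
W→H→X→F→E→Y→L→W: 20+25+23+22+9+16+14 = 129
W→H→X→F→L→E→Y→W: 20+25+23+3+19+9+4 = 103
W→H→X→F→L→Y→E→W: 20+25+23+3+16+9+5 = 101
W→H→X→F→Y→E→L→W: 20+25+23+13+9+19+14 = 123
W→H→X→F→Y→L→E→W: 20+25+23+13+16+19+5 = 121
W→H→X→E→F→L→Y→W: 20+25+13+22+3+16+4 = 103
W→H→X→E→F→Y→L→W: 20+25+13+22+13+16+14 = 123
… (352 more)
W→E→X→H→F→L→Y→W: 5+13+25+10+3+16+4 = 76  ← best
The minimum is 76.
One optimal route: W → E → X → H → F → L → Y → W (or its reverse).

76 min — the shortest possible round trip.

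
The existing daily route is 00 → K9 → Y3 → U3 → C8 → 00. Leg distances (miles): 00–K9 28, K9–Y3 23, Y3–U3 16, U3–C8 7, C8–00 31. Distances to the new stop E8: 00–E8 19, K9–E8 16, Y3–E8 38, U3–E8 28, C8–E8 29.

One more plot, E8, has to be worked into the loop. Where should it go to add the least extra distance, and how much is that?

Insertion cost between consecutive stops i–j is d(i,E8) + d(E8,j) − d(i,j):
  between 00 and K9: 19 + 16 − 28 = 7
  between K9 and Y3: 16 + 38 − 23 = 31
  between Y3 and U3: 38 + 28 − 16 = 50
  between U3 and C8: 28 + 29 − 7 = 50
  between C8 and 00: 29 + 19 − 31 = 17
Cheapest insertion is between 00 and K9, adding 7.
New total = 105 + 7 = 112.

+7 miles — insert E8 between 00 and K9.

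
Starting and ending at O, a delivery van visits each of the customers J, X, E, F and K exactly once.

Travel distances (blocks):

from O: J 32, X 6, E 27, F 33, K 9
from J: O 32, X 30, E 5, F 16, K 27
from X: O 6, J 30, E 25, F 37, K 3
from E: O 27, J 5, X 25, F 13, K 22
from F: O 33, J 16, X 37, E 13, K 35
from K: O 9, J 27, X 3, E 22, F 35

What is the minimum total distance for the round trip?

There are 60 distinct closed tours to check (reversals are equivalent).
O → J → X → E → F → K → O: 32+30+25+13+35+9 = 144
O → J → X → E → K → F → O: 32+30+25+22+35+33 = 177
O → J → X → F → E → K → O: 32+30+37+13+22+9 = 143
O → J → X → F → K → E → O: 32+30+37+35+22+27 = 183
O → J → X → K → E → F → O: 32+30+3+22+13+33 = 133
O → J → X → K → F → E → O: 32+30+3+35+13+27 = 140
O → J → E → X → F → K → O: 32+5+25+37+35+9 = 143
O → J → E → X → K → F → O: 32+5+25+3+35+33 = 133
O → J → E → F → X → K → O: 32+5+13+37+3+9 = 99
O → J → E → F → K → X → O: 32+5+13+35+3+6 = 94
O → J → E → K → X → F → O: 32+5+22+3+37+33 = 132
O → J → E → K → F → X → O: 32+5+22+35+37+6 = 137
O → J → F → X → E → K → O: 32+16+37+25+22+9 = 141
O → J → F → X → K → E → O: 32+16+37+3+22+27 = 137
… (46 more)
O → X → K → E → J → F → O: 6+3+22+5+16+33 = 85  ← best
The minimum is 85.
One optimal route: O → X → K → E → J → F → O (or its reverse).

85 blocks — the shortest possible round trip.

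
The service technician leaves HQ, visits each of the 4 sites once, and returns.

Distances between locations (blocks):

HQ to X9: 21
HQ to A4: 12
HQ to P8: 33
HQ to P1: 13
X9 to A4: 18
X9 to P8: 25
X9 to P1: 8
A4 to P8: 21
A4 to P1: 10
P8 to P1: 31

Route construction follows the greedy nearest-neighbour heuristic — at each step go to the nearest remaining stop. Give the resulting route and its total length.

Nearest-neighbour total = 88 blocks; route HQ → A4 → P1 → X9 → P8 → HQ.

HQ → [A4:12 / P1:13 / X9:21 / P8:33] → A4 (12)
A4 → [P1:10 / X9:18 / P8:21] → P1 (10)
P1 → [X9:8 / P8:31] → X9 (8)
X9 → [P8:25] → P8 (25)
Return P8→HQ: 33.
Total = 12 + 10 + 8 + 25 + 33 = 88.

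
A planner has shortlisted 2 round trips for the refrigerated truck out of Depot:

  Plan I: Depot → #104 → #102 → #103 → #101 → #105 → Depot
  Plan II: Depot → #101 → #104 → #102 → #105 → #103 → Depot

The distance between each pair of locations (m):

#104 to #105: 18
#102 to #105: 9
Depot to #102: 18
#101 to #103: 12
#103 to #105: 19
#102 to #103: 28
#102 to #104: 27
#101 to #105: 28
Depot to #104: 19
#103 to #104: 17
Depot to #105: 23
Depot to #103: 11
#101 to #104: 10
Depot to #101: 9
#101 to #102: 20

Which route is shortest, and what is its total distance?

Shortest is Plan II, total 85 m.

Plan I: 19 + 27 + 28 + 12 + 28 + 23 = 137
Plan II: 9 + 10 + 27 + 9 + 19 + 11 = 85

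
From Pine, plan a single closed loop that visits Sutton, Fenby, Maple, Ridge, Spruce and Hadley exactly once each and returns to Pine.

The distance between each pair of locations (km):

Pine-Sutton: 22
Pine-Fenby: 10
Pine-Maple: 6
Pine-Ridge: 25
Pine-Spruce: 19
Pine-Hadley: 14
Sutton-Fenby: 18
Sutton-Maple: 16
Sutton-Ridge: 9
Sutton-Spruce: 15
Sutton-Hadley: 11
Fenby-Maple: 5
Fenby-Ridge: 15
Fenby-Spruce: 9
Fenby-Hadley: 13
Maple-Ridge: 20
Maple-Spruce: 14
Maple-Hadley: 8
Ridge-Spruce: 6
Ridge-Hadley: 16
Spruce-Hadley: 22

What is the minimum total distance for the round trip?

Minimum total distance: 59 km.

With 6 stops there are 6!/2 = 360 distinct round trips (a route and its reverse cost the same).
Pine - Sutton - Fenby - Maple - Ridge - Spruce - Hadley - Pine: 22+18+5+20+6+22+14 = 107
Pine - Sutton - Fenby - Maple - Ridge - Hadley - Spruce - Pine: 22+18+5+20+16+22+19 = 122
Pine - Sutton - Fenby - Maple - Spruce - Ridge - Hadley - Pine: 22+18+5+14+6+16+14 = 95
Pine - Sutton - Fenby - Maple - Spruce - Hadley - Ridge - Pine: 22+18+5+14+22+16+25 = 122
Pine - Sutton - Fenby - Maple - Hadley - Ridge - Spruce - Pine: 22+18+5+8+16+6+19 = 94
Pine - Sutton - Fenby - Maple - Hadley - Spruce - Ridge - Pine: 22+18+5+8+22+6+25 = 106
Pine - Sutton - Fenby - Ridge - Maple - Spruce - Hadley - Pine: 22+18+15+20+14+22+14 = 125
Pine - Sutton - Fenby - Ridge - Maple - Hadley - Spruce - Pine: 22+18+15+20+8+22+19 = 124
… (352 more)
Pine - Fenby - Spruce - Ridge - Sutton - Hadley - Maple - Pine: 10+9+6+9+11+8+6 = 59  ← best
The minimum is 59.
One optimal route: Pine → Fenby → Spruce → Ridge → Sutton → Hadley → Maple → Pine (or its reverse).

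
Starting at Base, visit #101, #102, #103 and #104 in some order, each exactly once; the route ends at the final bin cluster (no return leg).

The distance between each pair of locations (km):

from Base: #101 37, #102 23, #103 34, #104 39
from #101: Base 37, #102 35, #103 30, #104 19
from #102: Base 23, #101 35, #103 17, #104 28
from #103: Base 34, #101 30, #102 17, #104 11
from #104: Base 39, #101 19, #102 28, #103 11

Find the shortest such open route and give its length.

Minimum one-way distance = 70 km.

There are 4! = 24 possible orderings.
Base→#101→#102→#103→#104: 37+35+17+11 = 100
Base→#101→#102→#104→#103: 37+35+28+11 = 111
Base→#101→#103→#102→#104: 37+30+17+28 = 112
Base→#101→#103→#104→#102: 37+30+11+28 = 106
Base→#101→#104→#102→#103: 37+19+28+17 = 101
Base→#101→#104→#103→#102: 37+19+11+17 = 84
Base→#102→#101→#103→#104: 23+35+30+11 = 99
Base→#102→#101→#104→#103: 23+35+19+11 = 88
Base→#102→#103→#101→#104: 23+17+30+19 = 89
Base→#102→#103→#104→#101: 23+17+11+19 = 70
Base→#102→#104→#101→#103: 23+28+19+30 = 100
Base→#102→#104→#103→#101: 23+28+11+30 = 92
Base→#103→#101→#102→#104: 34+30+35+28 = 127
Base→#103→#101→#104→#102: 34+30+19+28 = 111
… (10 more)
The minimum is 70.
One shortest path: Base → #102 → #103 → #104 → #101.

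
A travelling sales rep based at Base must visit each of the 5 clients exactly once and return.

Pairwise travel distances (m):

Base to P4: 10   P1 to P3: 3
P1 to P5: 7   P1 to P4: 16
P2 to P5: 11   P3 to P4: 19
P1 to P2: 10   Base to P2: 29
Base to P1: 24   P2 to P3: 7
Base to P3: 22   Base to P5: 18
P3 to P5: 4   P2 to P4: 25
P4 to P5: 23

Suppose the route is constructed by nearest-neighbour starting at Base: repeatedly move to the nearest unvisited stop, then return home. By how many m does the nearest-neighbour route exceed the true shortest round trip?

8 m longer than the optimal tour.

From Base: P4=10, P5=18, P3=22, P1=24, P2=29 → choose P4 (10).
From P4: P1=16, P3=19, P5=23, P2=25 → choose P1 (16).
From P1: P3=3, P5=7, P2=10 → choose P3 (3).
From P3: P5=4, P2=7 → choose P5 (4).
From P5: P2=11 → choose P2 (11).
NN route Base → P4 → P1 → P3 → P5 → P2 → Base costs 73.
Optimal: Base → P4 → P1 → P2 → P3 → P5 → Base costs 65 (by enumerating all 60 distinct tours).
Excess = 73 − 65 = 8.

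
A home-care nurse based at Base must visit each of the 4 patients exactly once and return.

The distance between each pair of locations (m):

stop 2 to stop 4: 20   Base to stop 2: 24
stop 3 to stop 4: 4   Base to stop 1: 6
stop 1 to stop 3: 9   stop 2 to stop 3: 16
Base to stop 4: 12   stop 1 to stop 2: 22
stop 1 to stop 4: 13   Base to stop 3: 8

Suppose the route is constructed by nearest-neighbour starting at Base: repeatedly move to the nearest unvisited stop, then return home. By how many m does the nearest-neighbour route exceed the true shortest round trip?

From Base: stop 1=6, stop 3=8, stop 4=12, stop 2=24 → choose stop 1 (6).
From stop 1: stop 3=9, stop 4=13, stop 2=22 → choose stop 3 (9).
From stop 3: stop 4=4, stop 2=16 → choose stop 4 (4).
From stop 4: stop 2=20 → choose stop 2 (20).
NN route Base → stop 1 → stop 3 → stop 4 → stop 2 → Base costs 63.
Optimal: Base → stop 1 → stop 2 → stop 3 → stop 4 → Base costs 60 (by enumerating all 12 distinct tours).
Excess = 63 − 60 = 3.

Excess over optimum: 3 m.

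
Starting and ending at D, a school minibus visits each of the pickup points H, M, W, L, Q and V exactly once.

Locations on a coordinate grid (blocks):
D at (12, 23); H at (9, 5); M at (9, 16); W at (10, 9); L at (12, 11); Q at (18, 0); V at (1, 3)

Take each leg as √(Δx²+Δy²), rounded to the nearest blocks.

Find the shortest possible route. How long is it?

D→H→M→W→L→Q→V→D: 18+11+7+3+13+17+23 = 92
D→H→M→W→L→V→Q→D: 18+11+7+3+14+17+24 = 94
D→H→M→W→Q→L→V→D: 18+11+7+12+13+14+23 = 98
D→H→M→W→Q→V→L→D: 18+11+7+12+17+14+12 = 91
D→H→M→W→V→L→Q→D: 18+11+7+11+14+13+24 = 98
D→H→M→W→V→Q→L→D: 18+11+7+11+17+13+12 = 89
D→H→M→L→W→Q→V→D: 18+11+6+3+12+17+23 = 90
D→H→M→L→W→V→Q→D: 18+11+6+3+11+17+24 = 90
… (352 more)
D→M→V→H→Q→W→L→D: 8+15+8+10+12+3+12 = 68  ← best
The minimum is 68.
One optimal route: D → M → V → H → Q → W → L → D (or its reverse).

Shortest round trip = 68 blocks.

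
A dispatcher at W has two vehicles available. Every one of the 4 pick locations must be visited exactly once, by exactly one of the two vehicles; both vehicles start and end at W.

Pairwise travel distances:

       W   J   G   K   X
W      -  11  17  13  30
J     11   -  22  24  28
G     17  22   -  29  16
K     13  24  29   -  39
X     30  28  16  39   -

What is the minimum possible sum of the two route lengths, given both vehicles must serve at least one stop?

98 — the smallest possible combined total.

Check every non-empty split of the stops between the two vehicles; for each half take its own optimal tour:
  {J} + {G, K, X}: 22 + 85 = 107
  {G} + {J, K, X}: 34 + 91 = 125
  {J, G} + {K, X}: 50 + 82 = 132
  {K} + {J, G, X}: 26 + 72 = 98
  {J, K} + {G, X}: 48 + 63 = 111
  {G, K} + {J, X}: 59 + 69 = 128
  … (7 splits in total)
Best: vehicle 1 W → K → W = 26; vehicle 2 W → J → X → G → W = 72; combined 98.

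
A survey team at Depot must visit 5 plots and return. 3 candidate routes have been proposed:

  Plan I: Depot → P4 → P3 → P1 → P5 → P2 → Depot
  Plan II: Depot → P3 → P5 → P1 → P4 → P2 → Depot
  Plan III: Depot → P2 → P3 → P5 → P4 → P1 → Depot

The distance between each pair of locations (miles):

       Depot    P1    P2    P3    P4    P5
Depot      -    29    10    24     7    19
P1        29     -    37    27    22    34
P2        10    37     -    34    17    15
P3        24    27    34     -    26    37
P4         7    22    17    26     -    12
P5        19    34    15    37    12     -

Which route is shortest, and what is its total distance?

Plan I: 7 + 26 + 27 + 34 + 15 + 10 = 119
Plan II: 24 + 37 + 34 + 22 + 17 + 10 = 144
Plan III: 10 + 34 + 37 + 12 + 22 + 29 = 144

119 miles — Plan I is the shortest.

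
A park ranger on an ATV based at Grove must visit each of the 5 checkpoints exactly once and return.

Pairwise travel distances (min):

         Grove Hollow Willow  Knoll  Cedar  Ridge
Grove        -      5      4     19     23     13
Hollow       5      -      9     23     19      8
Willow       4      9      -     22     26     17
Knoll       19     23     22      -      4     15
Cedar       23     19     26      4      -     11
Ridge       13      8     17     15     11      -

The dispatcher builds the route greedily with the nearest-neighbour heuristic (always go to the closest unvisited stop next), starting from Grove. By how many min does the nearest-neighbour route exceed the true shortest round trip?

From Grove: Willow=4, Hollow=5, Ridge=13, Knoll=19, Cedar=23 → choose Willow (4).
From Willow: Hollow=9, Ridge=17, Knoll=22, Cedar=26 → choose Hollow (9).
From Hollow: Ridge=8, Cedar=19, Knoll=23 → choose Ridge (8).
From Ridge: Cedar=11, Knoll=15 → choose Cedar (11).
From Cedar: Knoll=4 → choose Knoll (4).
NN route Grove → Willow → Hollow → Ridge → Cedar → Knoll → Grove costs 55.
Optimal: Grove → Hollow → Ridge → Cedar → Knoll → Willow → Grove costs 54 (by enumerating all 60 distinct tours).
Excess = 55 − 54 = 1.

The nearest-neighbour route is 1 min longer than optimal.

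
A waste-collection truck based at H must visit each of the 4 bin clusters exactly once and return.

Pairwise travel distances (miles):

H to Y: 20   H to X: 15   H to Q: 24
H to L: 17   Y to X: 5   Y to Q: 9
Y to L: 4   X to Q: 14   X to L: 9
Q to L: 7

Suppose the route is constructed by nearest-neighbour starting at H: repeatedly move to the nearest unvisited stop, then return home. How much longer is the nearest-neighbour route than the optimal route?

The nearest-neighbour route is 2 miles longer than optimal.

From H: X=15, L=17, Y=20, Q=24 → choose X (15).
From X: Y=5, L=9, Q=14 → choose Y (5).
From Y: L=4, Q=9 → choose L (4).
From L: Q=7 → choose Q (7).
NN route H → X → Y → L → Q → H costs 55.
Optimal: H → X → Y → Q → L → H costs 53 (by enumerating all 12 distinct tours).
Excess = 55 − 53 = 2.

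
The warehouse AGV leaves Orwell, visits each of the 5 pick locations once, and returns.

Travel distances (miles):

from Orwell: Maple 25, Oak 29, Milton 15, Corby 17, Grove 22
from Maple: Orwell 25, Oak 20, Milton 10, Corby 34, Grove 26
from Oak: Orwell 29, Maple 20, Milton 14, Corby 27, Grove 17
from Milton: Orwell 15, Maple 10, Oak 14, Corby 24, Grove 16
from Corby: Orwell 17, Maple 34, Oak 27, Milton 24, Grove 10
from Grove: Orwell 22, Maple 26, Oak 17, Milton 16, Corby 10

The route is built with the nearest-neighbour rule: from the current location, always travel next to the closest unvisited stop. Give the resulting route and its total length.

89 miles along Orwell → Milton → Maple → Oak → Grove → Corby → Orwell.

Orwell → [Milton:15 / Corby:17 / Grove:22 / Maple:25 / Oak:29] → Milton (15)
Milton → [Maple:10 / Oak:14 / Grove:16 / Corby:24] → Maple (10)
Maple → [Oak:20 / Grove:26 / Corby:34] → Oak (20)
Oak → [Grove:17 / Corby:27] → Grove (17)
Grove → [Corby:10] → Corby (10)
Return Corby→Orwell: 17.
Total = 15 + 10 + 20 + 17 + 10 + 17 = 89.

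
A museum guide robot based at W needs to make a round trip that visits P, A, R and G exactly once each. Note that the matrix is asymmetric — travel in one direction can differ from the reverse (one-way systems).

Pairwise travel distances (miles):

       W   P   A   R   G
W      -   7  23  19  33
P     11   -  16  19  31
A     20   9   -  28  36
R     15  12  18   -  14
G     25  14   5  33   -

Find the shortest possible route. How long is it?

W-P-A-R-G-W: 7+16+28+14+25 = 90
W-P-A-G-R-W: 7+16+36+33+15 = 107
W-P-R-A-G-W: 7+19+18+36+25 = 105
W-P-R-G-A-W: 7+19+14+5+20 = 65
W-P-G-A-R-W: 7+31+5+28+15 = 86
W-P-G-R-A-W: 7+31+33+18+20 = 109
W-A-P-R-G-W: 23+9+19+14+25 = 90
W-A-P-G-R-W: 23+9+31+33+15 = 111
W-A-R-P-G-W: 23+28+12+31+25 = 119
W-A-R-G-P-W: 23+28+14+14+11 = 90
W-A-G-P-R-W: 23+36+14+19+15 = 107
W-A-G-R-P-W: 23+36+33+12+11 = 115
W-R-P-A-G-W: 19+12+16+36+25 = 108
W-R-P-G-A-W: 19+12+31+5+20 = 87
… (10 more)
W-R-G-A-P-W: 19+14+5+9+11 = 58  ← best
The minimum is 58.
One optimal route: W → R → G → A → P → W.

58 miles — the shortest possible round trip.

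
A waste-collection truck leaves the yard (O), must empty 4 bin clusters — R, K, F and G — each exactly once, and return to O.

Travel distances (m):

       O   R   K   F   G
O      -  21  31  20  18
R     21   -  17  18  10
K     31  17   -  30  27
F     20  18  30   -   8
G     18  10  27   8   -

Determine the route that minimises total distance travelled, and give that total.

Minimum total distance: 86 m.

O - R - K - F - G - O: 21+17+30+8+18 = 94
O - R - K - G - F - O: 21+17+27+8+20 = 93
O - R - F - K - G - O: 21+18+30+27+18 = 114
O - R - F - G - K - O: 21+18+8+27+31 = 105
O - R - G - K - F - O: 21+10+27+30+20 = 108
O - R - G - F - K - O: 21+10+8+30+31 = 100
O - K - R - F - G - O: 31+17+18+8+18 = 92
O - K - R - G - F - O: 31+17+10+8+20 = 86
O - K - F - R - G - O: 31+30+18+10+18 = 107
O - K - G - R - F - O: 31+27+10+18+20 = 106
O - F - R - K - G - O: 20+18+17+27+18 = 100
O - F - K - R - G - O: 20+30+17+10+18 = 95
The minimum is 86.
One optimal route: O → K → R → G → F → O (or its reverse).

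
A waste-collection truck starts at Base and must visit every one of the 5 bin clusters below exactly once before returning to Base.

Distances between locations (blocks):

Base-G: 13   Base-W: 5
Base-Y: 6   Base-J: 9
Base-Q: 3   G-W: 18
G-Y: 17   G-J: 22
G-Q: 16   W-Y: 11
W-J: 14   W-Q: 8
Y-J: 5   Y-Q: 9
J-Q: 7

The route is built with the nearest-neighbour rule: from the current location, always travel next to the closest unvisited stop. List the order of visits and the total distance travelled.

Total distance 57 blocks via the nearest-neighbour route Base → Q → J → Y → W → G → Base.

Base → [Q:3 / W:5 / Y:6 / J:9 / G:13] → Q (3)
Q → [J:7 / W:8 / Y:9 / G:16] → J (7)
J → [Y:5 / W:14 / G:22] → Y (5)
Y → [W:11 / G:17] → W (11)
W → [G:18] → G (18)
Return G→Base: 13.
Total = 3 + 7 + 5 + 11 + 18 + 13 = 57.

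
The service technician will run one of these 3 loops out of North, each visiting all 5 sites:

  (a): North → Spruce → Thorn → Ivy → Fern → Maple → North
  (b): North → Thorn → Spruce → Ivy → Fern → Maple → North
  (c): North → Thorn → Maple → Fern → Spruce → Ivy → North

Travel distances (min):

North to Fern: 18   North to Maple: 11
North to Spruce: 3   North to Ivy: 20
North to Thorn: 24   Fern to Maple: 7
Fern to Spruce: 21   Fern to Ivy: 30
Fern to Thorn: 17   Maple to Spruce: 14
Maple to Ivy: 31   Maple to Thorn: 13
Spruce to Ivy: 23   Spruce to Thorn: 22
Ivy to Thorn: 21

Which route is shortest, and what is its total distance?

Shortest is (a), total 94 min.

(a): 3 + 22 + 21 + 30 + 7 + 11 = 94
(b): 24 + 22 + 23 + 30 + 7 + 11 = 117
(c): 24 + 13 + 7 + 21 + 23 + 20 = 108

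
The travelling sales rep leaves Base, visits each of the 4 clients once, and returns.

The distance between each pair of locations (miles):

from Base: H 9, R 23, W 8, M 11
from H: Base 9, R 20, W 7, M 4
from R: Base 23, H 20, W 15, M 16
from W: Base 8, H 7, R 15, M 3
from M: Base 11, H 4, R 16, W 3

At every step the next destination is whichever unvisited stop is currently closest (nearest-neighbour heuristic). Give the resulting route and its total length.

Total distance 58 miles via the nearest-neighbour route Base → W → M → H → R → Base.

At Base the remaining stops are W 8, H 9, M 11, R 23; go to W.
At W the remaining stops are M 3, H 7, R 15; go to M.
At M the remaining stops are H 4, R 16; go to H.
At H the remaining stops are R 20; go to R.
Return R→Base: 23.
Total = 8 + 3 + 4 + 20 + 23 = 58.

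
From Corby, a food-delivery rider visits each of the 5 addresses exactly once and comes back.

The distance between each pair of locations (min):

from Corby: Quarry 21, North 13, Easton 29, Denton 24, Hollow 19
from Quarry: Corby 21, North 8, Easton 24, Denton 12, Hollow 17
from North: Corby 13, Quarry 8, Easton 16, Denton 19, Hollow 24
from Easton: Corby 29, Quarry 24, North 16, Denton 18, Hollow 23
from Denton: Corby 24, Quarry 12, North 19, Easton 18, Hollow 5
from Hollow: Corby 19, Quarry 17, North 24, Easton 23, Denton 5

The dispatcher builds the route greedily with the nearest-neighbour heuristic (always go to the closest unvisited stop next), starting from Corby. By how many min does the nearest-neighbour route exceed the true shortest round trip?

Excess over optimum: 3 min.

Corby: North=13, Hollow=19, Quarry=21, Denton=24, Easton=29 ⇒ North
North: Quarry=8, Easton=16, Denton=19, Hollow=24 ⇒ Quarry
Quarry: Denton=12, Hollow=17, Easton=24 ⇒ Denton
Denton: Hollow=5, Easton=18 ⇒ Hollow
Hollow: Easton=23 ⇒ Easton
NN route Corby → North → Quarry → Denton → Hollow → Easton → Corby costs 90.
Optimal: Corby → Quarry → North → Easton → Denton → Hollow → Corby costs 87 (by enumerating all 60 distinct tours).
Excess = 90 − 87 = 3.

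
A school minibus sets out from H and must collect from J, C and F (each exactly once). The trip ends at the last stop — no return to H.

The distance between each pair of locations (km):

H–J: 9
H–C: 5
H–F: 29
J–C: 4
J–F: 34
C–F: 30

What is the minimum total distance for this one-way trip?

There are 3! = 6 possible orderings.
H - J - C - F: 9+4+30 = 43
H - J - F - C: 9+34+30 = 73
H - C - J - F: 5+4+34 = 43
H - C - F - J: 5+30+34 = 69
H - F - J - C: 29+34+4 = 67
H - F - C - J: 29+30+4 = 63
The minimum is 43.
One shortest path: H → J → C → F.

Shortest open route: 43 km.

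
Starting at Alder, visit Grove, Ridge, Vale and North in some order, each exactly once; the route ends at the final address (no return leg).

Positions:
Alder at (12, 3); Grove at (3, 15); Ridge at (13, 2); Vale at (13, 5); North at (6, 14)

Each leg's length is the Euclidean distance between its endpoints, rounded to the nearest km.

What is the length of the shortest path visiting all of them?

There are 4! = 24 possible orderings.
Alder - Grove - Ridge - Vale - North: 15+16+3+11 = 45
Alder - Grove - Ridge - North - Vale: 15+16+14+11 = 56
Alder - Grove - Vale - Ridge - North: 15+14+3+14 = 46
Alder - Grove - Vale - North - Ridge: 15+14+11+14 = 54
Alder - Grove - North - Ridge - Vale: 15+3+14+3 = 35
Alder - Grove - North - Vale - Ridge: 15+3+11+3 = 32
Alder - Ridge - Grove - Vale - North: 1+16+14+11 = 42
Alder - Ridge - Grove - North - Vale: 1+16+3+11 = 31
Alder - Ridge - Vale - Grove - North: 1+3+14+3 = 21
Alder - Ridge - Vale - North - Grove: 1+3+11+3 = 18
Alder - Ridge - North - Grove - Vale: 1+14+3+14 = 32
Alder - Ridge - North - Vale - Grove: 1+14+11+14 = 40
Alder - Vale - Grove - Ridge - North: 2+14+16+14 = 46
Alder - Vale - Grove - North - Ridge: 2+14+3+14 = 33
… (10 more)
The minimum is 18.
One shortest path: Alder → Ridge → Vale → North → Grove.

Minimum one-way distance = 18 km.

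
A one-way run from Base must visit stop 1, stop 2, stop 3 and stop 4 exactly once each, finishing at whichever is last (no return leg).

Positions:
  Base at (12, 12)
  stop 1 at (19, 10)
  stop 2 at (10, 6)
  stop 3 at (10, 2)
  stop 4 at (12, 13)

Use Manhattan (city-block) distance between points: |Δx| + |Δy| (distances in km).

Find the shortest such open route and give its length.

There are 4! = 24 possible orderings.
Base→stop 1→stop 2→stop 3→stop 4: 9+13+4+13 = 39
Base→stop 1→stop 2→stop 4→stop 3: 9+13+9+13 = 44
Base→stop 1→stop 3→stop 2→stop 4: 9+17+4+9 = 39
Base→stop 1→stop 3→stop 4→stop 2: 9+17+13+9 = 48
Base→stop 1→stop 4→stop 2→stop 3: 9+10+9+4 = 32
Base→stop 1→stop 4→stop 3→stop 2: 9+10+13+4 = 36
Base→stop 2→stop 1→stop 3→stop 4: 8+13+17+13 = 51
Base→stop 2→stop 1→stop 4→stop 3: 8+13+10+13 = 44
Base→stop 2→stop 3→stop 1→stop 4: 8+4+17+10 = 39
Base→stop 2→stop 3→stop 4→stop 1: 8+4+13+10 = 35
Base→stop 2→stop 4→stop 1→stop 3: 8+9+10+17 = 44
Base→stop 2→stop 4→stop 3→stop 1: 8+9+13+17 = 47
Base→stop 3→stop 1→stop 2→stop 4: 12+17+13+9 = 51
Base→stop 3→stop 1→stop 4→stop 2: 12+17+10+9 = 48
… (10 more)
Base→stop 4→stop 1→stop 2→stop 3: 1+10+13+4 = 28  ← best
The minimum is 28.
One shortest path: Base → stop 4 → stop 1 → stop 2 → stop 3.

Minimum one-way distance = 28 km.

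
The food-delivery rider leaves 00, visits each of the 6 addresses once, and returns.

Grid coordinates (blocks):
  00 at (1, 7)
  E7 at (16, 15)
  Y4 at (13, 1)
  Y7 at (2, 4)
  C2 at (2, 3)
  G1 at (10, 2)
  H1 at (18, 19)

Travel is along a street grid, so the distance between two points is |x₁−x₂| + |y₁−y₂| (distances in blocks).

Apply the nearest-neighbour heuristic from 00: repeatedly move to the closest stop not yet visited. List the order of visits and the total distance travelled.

Nearest-neighbour total = 70 blocks; route 00 → Y7 → C2 → G1 → Y4 → E7 → H1 → 00.

From 00: distances to unvisited — Y7=4, C2=5, G1=14, Y4=18, E7=23, H1=29. Nearest is Y7 (4).
From Y7: distances to unvisited — C2=1, G1=10, Y4=14, E7=25, H1=31. Nearest is C2 (1).
From C2: distances to unvisited — G1=9, Y4=13, E7=26, H1=32. Nearest is G1 (9).
From G1: distances to unvisited — Y4=4, E7=19, H1=25. Nearest is Y4 (4).
From Y4: distances to unvisited — E7=17, H1=23. Nearest is E7 (17).
From E7: distances to unvisited — H1=6. Nearest is H1 (6).
Return H1→00: 29.
Total = 4 + 1 + 9 + 4 + 17 + 6 + 29 = 70.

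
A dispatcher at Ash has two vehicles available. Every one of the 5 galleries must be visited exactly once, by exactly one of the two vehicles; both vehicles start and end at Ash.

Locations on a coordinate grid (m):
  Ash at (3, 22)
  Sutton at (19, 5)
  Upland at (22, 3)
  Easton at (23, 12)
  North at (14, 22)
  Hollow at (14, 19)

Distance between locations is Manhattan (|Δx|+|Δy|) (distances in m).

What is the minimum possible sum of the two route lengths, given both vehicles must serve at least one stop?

100 m — the smallest possible combined total.

There are 2^4 − 1 = 15 ways to divide the 5 stops into two non-empty groups. For each, the best each vehicle can do is its own shortest tour through its group:
  {Sutton} + {Upland, Easton, North, Hollow}: 66 + 78 = 144
  {Upland} + {Sutton, Easton, North, Hollow}: 76 + 74 = 150
  {Sutton, Upland} + {Easton, North, Hollow}: 76 + 60 = 136
  {Easton} + {Sutton, Upland, North, Hollow}: 60 + 76 = 136
  {Sutton, Easton} + {Upland, North, Hollow}: 74 + 76 = 150
  {Upland, Easton} + {Sutton, North, Hollow}: 78 + 66 = 144
  … (15 splits in total)
  {North} + {Sutton, Upland, Easton, Hollow}: 22 + 78 = 100  ← best
Best: vehicle 1 Ash → North → Ash = 22; vehicle 2 Ash → Sutton → Upland → Easton → Hollow → Ash = 78; combined 100.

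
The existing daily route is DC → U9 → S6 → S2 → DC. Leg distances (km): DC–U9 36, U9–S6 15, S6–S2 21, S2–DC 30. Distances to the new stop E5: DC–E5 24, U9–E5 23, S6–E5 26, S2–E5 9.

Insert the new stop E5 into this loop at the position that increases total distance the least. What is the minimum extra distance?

Insertion cost between consecutive stops i–j is d(i,E5) + d(E5,j) − d(i,j):
  between DC and U9: 24 + 23 − 36 = 11
  between U9 and S6: 23 + 26 − 15 = 34
  between S6 and S2: 26 + 9 − 21 = 14
  between S2 and DC: 9 + 24 − 30 = 3
Cheapest insertion is between S2 and DC, adding 3.
New total = 102 + 3 = 105.

Adding 3 km by placing E5 on the S2–DC leg.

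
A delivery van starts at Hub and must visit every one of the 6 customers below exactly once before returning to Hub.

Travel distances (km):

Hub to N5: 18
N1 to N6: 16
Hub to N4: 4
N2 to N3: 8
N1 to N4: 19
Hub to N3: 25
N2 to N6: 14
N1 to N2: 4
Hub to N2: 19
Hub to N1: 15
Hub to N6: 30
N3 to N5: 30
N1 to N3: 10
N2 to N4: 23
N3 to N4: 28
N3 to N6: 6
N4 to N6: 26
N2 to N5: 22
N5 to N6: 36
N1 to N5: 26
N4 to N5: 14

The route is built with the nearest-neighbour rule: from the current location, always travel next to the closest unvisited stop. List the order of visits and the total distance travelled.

Nearest-neighbour total = 90 km; route Hub → N4 → N5 → N2 → N1 → N3 → N6 → Hub.

From Hub: distances to unvisited — N4=4, N1=15, N5=18, N2=19, N3=25, N6=30. Nearest is N4 (4).
From N4: distances to unvisited — N5=14, N1=19, N2=23, N6=26, N3=28. Nearest is N5 (14).
From N5: distances to unvisited — N2=22, N1=26, N3=30, N6=36. Nearest is N2 (22).
From N2: distances to unvisited — N1=4, N3=8, N6=14. Nearest is N1 (4).
From N1: distances to unvisited — N3=10, N6=16. Nearest is N3 (10).
From N3: distances to unvisited — N6=6. Nearest is N6 (6).
Return N6→Hub: 30.
Total = 4 + 14 + 22 + 4 + 10 + 6 + 30 = 90.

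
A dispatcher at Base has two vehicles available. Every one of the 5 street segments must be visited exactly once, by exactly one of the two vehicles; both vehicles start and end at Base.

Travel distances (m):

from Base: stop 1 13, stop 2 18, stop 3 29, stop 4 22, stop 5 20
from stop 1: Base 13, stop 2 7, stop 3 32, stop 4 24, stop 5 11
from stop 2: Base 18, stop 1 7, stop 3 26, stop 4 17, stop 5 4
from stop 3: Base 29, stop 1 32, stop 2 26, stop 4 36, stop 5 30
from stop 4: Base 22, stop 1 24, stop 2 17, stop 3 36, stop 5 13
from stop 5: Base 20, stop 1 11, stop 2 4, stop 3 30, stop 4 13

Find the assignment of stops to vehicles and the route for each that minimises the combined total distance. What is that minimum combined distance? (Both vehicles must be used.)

Minimum combined distance: 117 m.

Check every non-empty split of the stops between the two vehicles; for each half take its own optimal tour:
  {stop 1} + {stop 2, stop 3, stop 4, stop 5}: 26 + 94 = 120
  {stop 2} + {stop 1, stop 3, stop 4, stop 5}: 36 + 102 = 138
  {stop 1, stop 2} + {stop 3, stop 4, stop 5}: 38 + 94 = 132
  {stop 3} + {stop 1, stop 2, stop 4, stop 5}: 58 + 59 = 117
  {stop 1, stop 3} + {stop 2, stop 4, stop 5}: 74 + 57 = 131
  {stop 2, stop 3} + {stop 1, stop 4, stop 5}: 73 + 59 = 132
  … (15 splits in total)
Best: vehicle 1 Base → stop 3 → Base = 58; vehicle 2 Base → stop 1 → stop 2 → stop 5 → stop 4 → Base = 59; combined 117.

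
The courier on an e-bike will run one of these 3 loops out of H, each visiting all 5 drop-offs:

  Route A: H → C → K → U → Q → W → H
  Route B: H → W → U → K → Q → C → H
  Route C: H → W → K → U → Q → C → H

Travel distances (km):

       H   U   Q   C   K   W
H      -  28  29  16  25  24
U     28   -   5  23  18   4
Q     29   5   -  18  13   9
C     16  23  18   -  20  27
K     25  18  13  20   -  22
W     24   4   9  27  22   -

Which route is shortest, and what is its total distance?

Shortest is Route A, total 92 km.

Route A: 16 + 20 + 18 + 5 + 9 + 24 = 92
Route B: 24 + 4 + 18 + 13 + 18 + 16 = 93
Route C: 24 + 22 + 18 + 5 + 18 + 16 = 103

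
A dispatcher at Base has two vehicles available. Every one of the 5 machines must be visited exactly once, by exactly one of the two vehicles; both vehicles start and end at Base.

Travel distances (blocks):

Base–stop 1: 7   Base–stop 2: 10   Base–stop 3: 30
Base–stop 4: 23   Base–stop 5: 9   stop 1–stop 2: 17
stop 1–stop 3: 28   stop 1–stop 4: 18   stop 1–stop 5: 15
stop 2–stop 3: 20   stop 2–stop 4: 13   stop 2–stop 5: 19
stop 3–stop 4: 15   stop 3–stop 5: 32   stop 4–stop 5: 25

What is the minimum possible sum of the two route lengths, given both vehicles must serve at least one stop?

88 blocks — the smallest possible combined total.

There are 2^4 − 1 = 15 ways to divide the 5 stops into two non-empty groups. For each, the best each vehicle can do is its own shortest tour through its group:
  {stop 1} + {stop 2, stop 3, stop 4, stop 5}: 14 + 79 = 93
  {stop 2} + {stop 1, stop 3, stop 4, stop 5}: 20 + 81 = 101
  {stop 1, stop 2} + {stop 3, stop 4, stop 5}: 34 + 79 = 113
  {stop 3} + {stop 1, stop 2, stop 4, stop 5}: 60 + 65 = 125
  {stop 1, stop 3} + {stop 2, stop 4, stop 5}: 65 + 57 = 122
  {stop 2, stop 3} + {stop 1, stop 4, stop 5}: 60 + 59 = 119
  … (15 splits in total)
  {stop 1, stop 2, stop 3, stop 4} + {stop 5}: 70 + 18 = 88  ← best
Best: vehicle 1 Base → stop 1 → stop 4 → stop 3 → stop 2 → Base = 70; vehicle 2 Base → stop 5 → Base = 18; combined 88.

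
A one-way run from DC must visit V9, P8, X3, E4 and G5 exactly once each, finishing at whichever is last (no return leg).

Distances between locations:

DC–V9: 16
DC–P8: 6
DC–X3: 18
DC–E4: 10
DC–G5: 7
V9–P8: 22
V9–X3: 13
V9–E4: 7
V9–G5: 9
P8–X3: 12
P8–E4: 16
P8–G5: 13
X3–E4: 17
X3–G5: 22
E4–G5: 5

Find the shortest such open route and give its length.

Shortest open route: 43.

There are 5! = 120 possible orderings.
DC→V9→P8→X3→E4→G5: 16+22+12+17+5 = 72
DC→V9→P8→X3→G5→E4: 16+22+12+22+5 = 77
DC→V9→P8→E4→X3→G5: 16+22+16+17+22 = 93
DC→V9→P8→E4→G5→X3: 16+22+16+5+22 = 81
DC→V9→P8→G5→X3→E4: 16+22+13+22+17 = 90
DC→V9→P8→G5→E4→X3: 16+22+13+5+17 = 73
DC→V9→X3→P8→E4→G5: 16+13+12+16+5 = 62
DC→V9→X3→P8→G5→E4: 16+13+12+13+5 = 59
DC→V9→X3→E4→P8→G5: 16+13+17+16+13 = 75
DC→V9→X3→E4→G5→P8: 16+13+17+5+13 = 64
DC→V9→X3→G5→P8→E4: 16+13+22+13+16 = 80
DC→V9→X3→G5→E4→P8: 16+13+22+5+16 = 72
DC→V9→E4→P8→X3→G5: 16+7+16+12+22 = 73
DC→V9→E4→P8→G5→X3: 16+7+16+13+22 = 74
… (106 more)
DC→P8→X3→V9→E4→G5: 6+12+13+7+5 = 43  ← best
The minimum is 43.
One shortest path: DC → P8 → X3 → V9 → E4 → G5.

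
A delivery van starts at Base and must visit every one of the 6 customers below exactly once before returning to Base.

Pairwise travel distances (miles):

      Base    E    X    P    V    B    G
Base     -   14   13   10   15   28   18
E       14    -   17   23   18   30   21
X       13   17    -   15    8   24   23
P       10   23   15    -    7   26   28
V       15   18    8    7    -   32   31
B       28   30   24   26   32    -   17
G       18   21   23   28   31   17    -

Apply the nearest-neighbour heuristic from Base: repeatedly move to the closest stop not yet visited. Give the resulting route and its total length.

At Base the remaining stops are P 10, X 13, E 14, V 15, G 18, B 28; go to P.
At P the remaining stops are V 7, X 15, E 23, B 26, G 28; go to V.
At V the remaining stops are X 8, E 18, G 31, B 32; go to X.
At X the remaining stops are E 17, G 23, B 24; go to E.
At E the remaining stops are G 21, B 30; go to G.
At G the remaining stops are B 17; go to B.
Return B→Base: 28.
Total = 10 + 7 + 8 + 17 + 21 + 17 + 28 = 108.

Nearest-neighbour total = 108 miles; route Base → P → V → X → E → G → B → Base.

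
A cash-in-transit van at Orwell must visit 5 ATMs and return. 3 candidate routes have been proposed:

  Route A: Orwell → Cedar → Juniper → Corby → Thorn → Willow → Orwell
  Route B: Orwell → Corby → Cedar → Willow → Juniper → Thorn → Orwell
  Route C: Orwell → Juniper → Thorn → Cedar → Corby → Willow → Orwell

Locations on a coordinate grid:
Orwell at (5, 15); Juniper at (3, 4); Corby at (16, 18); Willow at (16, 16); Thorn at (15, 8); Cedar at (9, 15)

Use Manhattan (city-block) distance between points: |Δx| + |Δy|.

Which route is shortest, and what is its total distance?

Route A: 4 + 17 + 27 + 11 + 9 + 12 = 80
Route B: 14 + 10 + 8 + 25 + 16 + 17 = 90
Route C: 13 + 16 + 13 + 10 + 2 + 12 = 66

Shortest is Route C, total 66.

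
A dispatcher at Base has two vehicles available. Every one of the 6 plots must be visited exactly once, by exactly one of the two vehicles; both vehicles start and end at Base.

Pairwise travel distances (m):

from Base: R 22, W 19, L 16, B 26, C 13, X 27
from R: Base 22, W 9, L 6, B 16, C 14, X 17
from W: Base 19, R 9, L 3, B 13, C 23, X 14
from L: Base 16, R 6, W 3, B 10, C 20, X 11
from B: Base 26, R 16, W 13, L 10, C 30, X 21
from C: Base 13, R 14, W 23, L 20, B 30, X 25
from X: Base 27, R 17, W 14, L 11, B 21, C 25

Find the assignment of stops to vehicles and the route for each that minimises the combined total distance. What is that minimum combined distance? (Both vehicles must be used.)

Minimum combined distance: 118 m.

There are 2^5 − 1 = 31 ways to divide the 6 stops into two non-empty groups. For each, the best each vehicle can do is its own shortest tour through its group:
  {R} + {W, L, B, C, X}: 44 + 91 = 135
  {W} + {R, L, B, C, X}: 38 + 91 = 129
  {R, W} + {L, B, C, X}: 50 + 85 = 135
  {L} + {R, W, B, C, X}: 32 + 97 = 129
  {R, L} + {W, B, C, X}: 44 + 91 = 135
  {W, L} + {R, B, C, X}: 38 + 91 = 129
  … (31 splits in total)
  {C} + {R, W, L, B, X}: 26 + 92 = 118  ← best
Best: vehicle 1 Base → C → Base = 26; vehicle 2 Base → R → W → L → B → X → Base = 92; combined 118.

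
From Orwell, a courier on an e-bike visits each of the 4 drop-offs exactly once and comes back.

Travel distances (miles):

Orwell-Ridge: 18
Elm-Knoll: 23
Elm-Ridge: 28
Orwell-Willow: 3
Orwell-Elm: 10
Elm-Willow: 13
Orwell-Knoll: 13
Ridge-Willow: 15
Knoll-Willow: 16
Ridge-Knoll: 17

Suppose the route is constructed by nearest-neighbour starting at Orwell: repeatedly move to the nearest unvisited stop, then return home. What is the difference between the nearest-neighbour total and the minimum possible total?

6 miles longer than the optimal tour.

Orwell: Willow=3, Elm=10, Knoll=13, Ridge=18 ⇒ Willow
Willow: Elm=13, Ridge=15, Knoll=16 ⇒ Elm
Elm: Knoll=23, Ridge=28 ⇒ Knoll
Knoll: Ridge=17 ⇒ Ridge
NN route Orwell → Willow → Elm → Knoll → Ridge → Orwell costs 74.
Optimal: Orwell → Elm → Knoll → Ridge → Willow → Orwell costs 68 (by enumerating all 12 distinct tours).
Excess = 74 − 68 = 6.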